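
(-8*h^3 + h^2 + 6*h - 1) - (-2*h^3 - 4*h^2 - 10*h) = -6*h^3 + 5*h^2 + 16*h - 1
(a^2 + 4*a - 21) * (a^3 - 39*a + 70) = a^5 + 4*a^4 - 60*a^3 - 86*a^2 + 1099*a - 1470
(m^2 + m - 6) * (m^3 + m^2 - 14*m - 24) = m^5 + 2*m^4 - 19*m^3 - 44*m^2 + 60*m + 144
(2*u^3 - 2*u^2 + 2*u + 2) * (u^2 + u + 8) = 2*u^5 + 16*u^3 - 12*u^2 + 18*u + 16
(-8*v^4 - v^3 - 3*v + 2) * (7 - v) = 8*v^5 - 55*v^4 - 7*v^3 + 3*v^2 - 23*v + 14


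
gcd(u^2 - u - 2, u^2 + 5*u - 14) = u - 2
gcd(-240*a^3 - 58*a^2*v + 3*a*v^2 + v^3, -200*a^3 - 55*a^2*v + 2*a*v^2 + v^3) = -40*a^2 - 3*a*v + v^2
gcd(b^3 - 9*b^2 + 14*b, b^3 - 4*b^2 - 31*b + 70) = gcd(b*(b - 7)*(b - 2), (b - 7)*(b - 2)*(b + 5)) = b^2 - 9*b + 14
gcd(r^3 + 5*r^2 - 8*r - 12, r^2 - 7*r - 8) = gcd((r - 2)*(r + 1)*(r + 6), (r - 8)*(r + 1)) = r + 1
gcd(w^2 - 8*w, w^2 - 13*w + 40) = w - 8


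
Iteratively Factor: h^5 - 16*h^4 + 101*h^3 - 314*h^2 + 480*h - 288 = (h - 3)*(h^4 - 13*h^3 + 62*h^2 - 128*h + 96) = (h - 3)*(h - 2)*(h^3 - 11*h^2 + 40*h - 48) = (h - 4)*(h - 3)*(h - 2)*(h^2 - 7*h + 12) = (h - 4)^2*(h - 3)*(h - 2)*(h - 3)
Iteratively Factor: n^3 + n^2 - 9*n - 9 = (n + 1)*(n^2 - 9) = (n + 1)*(n + 3)*(n - 3)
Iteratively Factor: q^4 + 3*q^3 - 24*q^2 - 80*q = (q - 5)*(q^3 + 8*q^2 + 16*q) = (q - 5)*(q + 4)*(q^2 + 4*q) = q*(q - 5)*(q + 4)*(q + 4)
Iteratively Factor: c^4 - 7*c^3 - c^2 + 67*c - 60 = (c - 5)*(c^3 - 2*c^2 - 11*c + 12) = (c - 5)*(c - 1)*(c^2 - c - 12) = (c - 5)*(c - 1)*(c + 3)*(c - 4)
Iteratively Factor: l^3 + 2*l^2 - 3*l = (l)*(l^2 + 2*l - 3) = l*(l + 3)*(l - 1)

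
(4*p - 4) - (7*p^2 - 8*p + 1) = -7*p^2 + 12*p - 5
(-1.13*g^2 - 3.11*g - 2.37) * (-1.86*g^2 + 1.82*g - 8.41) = 2.1018*g^4 + 3.728*g^3 + 8.2513*g^2 + 21.8417*g + 19.9317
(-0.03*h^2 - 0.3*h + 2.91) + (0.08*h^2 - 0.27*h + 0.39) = 0.05*h^2 - 0.57*h + 3.3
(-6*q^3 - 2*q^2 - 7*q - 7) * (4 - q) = 6*q^4 - 22*q^3 - q^2 - 21*q - 28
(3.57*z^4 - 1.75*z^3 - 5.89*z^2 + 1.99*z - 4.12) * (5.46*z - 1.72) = 19.4922*z^5 - 15.6954*z^4 - 29.1494*z^3 + 20.9962*z^2 - 25.918*z + 7.0864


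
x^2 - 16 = (x - 4)*(x + 4)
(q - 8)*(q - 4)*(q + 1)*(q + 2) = q^4 - 9*q^3 - 2*q^2 + 72*q + 64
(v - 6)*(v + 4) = v^2 - 2*v - 24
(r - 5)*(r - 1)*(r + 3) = r^3 - 3*r^2 - 13*r + 15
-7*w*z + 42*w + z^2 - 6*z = (-7*w + z)*(z - 6)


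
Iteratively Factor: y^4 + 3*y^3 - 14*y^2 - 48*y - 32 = (y + 2)*(y^3 + y^2 - 16*y - 16) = (y + 2)*(y + 4)*(y^2 - 3*y - 4) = (y - 4)*(y + 2)*(y + 4)*(y + 1)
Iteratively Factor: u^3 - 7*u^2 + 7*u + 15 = (u - 3)*(u^2 - 4*u - 5) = (u - 5)*(u - 3)*(u + 1)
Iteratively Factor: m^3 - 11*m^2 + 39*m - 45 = (m - 5)*(m^2 - 6*m + 9) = (m - 5)*(m - 3)*(m - 3)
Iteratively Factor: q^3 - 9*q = (q + 3)*(q^2 - 3*q) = q*(q + 3)*(q - 3)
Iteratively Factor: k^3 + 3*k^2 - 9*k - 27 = (k + 3)*(k^2 - 9) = (k - 3)*(k + 3)*(k + 3)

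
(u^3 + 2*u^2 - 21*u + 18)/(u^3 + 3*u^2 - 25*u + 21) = (u + 6)/(u + 7)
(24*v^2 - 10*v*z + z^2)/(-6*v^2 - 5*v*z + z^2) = (-4*v + z)/(v + z)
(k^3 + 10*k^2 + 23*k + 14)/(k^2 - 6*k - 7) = (k^2 + 9*k + 14)/(k - 7)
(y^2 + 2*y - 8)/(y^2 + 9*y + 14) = (y^2 + 2*y - 8)/(y^2 + 9*y + 14)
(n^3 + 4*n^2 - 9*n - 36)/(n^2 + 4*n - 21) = (n^2 + 7*n + 12)/(n + 7)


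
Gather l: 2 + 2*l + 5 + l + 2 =3*l + 9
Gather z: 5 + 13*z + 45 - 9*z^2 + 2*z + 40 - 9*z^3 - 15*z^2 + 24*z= -9*z^3 - 24*z^2 + 39*z + 90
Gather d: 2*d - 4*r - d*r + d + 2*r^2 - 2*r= d*(3 - r) + 2*r^2 - 6*r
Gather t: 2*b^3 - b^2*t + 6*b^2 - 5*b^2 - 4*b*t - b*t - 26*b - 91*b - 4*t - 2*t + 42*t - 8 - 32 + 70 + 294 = 2*b^3 + b^2 - 117*b + t*(-b^2 - 5*b + 36) + 324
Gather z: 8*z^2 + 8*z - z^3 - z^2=-z^3 + 7*z^2 + 8*z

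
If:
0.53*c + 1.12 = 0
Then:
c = -2.11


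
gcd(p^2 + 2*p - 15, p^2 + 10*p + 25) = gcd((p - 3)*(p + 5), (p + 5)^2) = p + 5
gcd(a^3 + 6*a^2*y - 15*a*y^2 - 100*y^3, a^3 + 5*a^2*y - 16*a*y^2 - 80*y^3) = -a^2 - a*y + 20*y^2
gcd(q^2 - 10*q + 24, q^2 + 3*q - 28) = q - 4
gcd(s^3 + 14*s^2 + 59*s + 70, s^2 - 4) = s + 2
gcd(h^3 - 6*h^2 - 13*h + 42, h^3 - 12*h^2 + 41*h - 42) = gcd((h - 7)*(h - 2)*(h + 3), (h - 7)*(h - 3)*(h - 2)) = h^2 - 9*h + 14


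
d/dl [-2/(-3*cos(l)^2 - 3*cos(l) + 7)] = 6*(2*cos(l) + 1)*sin(l)/(3*cos(l)^2 + 3*cos(l) - 7)^2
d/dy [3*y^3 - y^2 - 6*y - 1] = 9*y^2 - 2*y - 6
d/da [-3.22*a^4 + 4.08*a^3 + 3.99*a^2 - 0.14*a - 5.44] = -12.88*a^3 + 12.24*a^2 + 7.98*a - 0.14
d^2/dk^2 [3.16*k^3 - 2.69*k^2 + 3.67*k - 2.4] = 18.96*k - 5.38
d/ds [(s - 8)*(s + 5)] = 2*s - 3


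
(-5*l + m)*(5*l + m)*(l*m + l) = -25*l^3*m - 25*l^3 + l*m^3 + l*m^2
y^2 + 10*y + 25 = (y + 5)^2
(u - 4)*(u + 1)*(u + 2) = u^3 - u^2 - 10*u - 8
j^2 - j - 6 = (j - 3)*(j + 2)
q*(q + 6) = q^2 + 6*q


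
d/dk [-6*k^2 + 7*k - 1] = 7 - 12*k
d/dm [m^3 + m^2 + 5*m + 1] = 3*m^2 + 2*m + 5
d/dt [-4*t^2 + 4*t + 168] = 4 - 8*t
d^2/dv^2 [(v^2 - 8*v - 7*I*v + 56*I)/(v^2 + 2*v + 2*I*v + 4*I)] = (v^3*(-20 - 18*I) + 312*I*v^2 + v*(-840 + 864*I) - 720 + 16*I)/(v^6 + v^5*(6 + 6*I) + 36*I*v^4 + v^3*(-64 + 64*I) - 144*v^2 + v*(-96 - 96*I) - 64*I)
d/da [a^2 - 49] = 2*a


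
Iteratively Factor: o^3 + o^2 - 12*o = (o)*(o^2 + o - 12) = o*(o + 4)*(o - 3)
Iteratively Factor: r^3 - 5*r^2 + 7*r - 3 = (r - 1)*(r^2 - 4*r + 3) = (r - 3)*(r - 1)*(r - 1)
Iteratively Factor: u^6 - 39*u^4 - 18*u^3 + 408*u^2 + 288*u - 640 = (u - 4)*(u^5 + 4*u^4 - 23*u^3 - 110*u^2 - 32*u + 160) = (u - 5)*(u - 4)*(u^4 + 9*u^3 + 22*u^2 - 32) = (u - 5)*(u - 4)*(u - 1)*(u^3 + 10*u^2 + 32*u + 32) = (u - 5)*(u - 4)*(u - 1)*(u + 4)*(u^2 + 6*u + 8) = (u - 5)*(u - 4)*(u - 1)*(u + 2)*(u + 4)*(u + 4)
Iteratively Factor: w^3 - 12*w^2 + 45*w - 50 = (w - 5)*(w^2 - 7*w + 10) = (w - 5)^2*(w - 2)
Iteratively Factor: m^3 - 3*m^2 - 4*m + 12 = (m + 2)*(m^2 - 5*m + 6) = (m - 2)*(m + 2)*(m - 3)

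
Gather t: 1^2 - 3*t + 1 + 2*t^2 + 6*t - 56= 2*t^2 + 3*t - 54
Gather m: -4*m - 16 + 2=-4*m - 14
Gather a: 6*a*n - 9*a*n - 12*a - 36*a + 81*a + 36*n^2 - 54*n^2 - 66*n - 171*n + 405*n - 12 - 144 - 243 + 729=a*(33 - 3*n) - 18*n^2 + 168*n + 330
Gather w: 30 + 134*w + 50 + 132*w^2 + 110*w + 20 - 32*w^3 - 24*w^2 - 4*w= -32*w^3 + 108*w^2 + 240*w + 100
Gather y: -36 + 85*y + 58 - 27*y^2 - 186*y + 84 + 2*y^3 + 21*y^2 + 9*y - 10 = 2*y^3 - 6*y^2 - 92*y + 96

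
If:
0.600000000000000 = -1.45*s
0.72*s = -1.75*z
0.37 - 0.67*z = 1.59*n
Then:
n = 0.16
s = -0.41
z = 0.17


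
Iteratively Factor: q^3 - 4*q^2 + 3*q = (q - 1)*(q^2 - 3*q) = q*(q - 1)*(q - 3)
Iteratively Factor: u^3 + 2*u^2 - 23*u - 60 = (u + 4)*(u^2 - 2*u - 15) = (u + 3)*(u + 4)*(u - 5)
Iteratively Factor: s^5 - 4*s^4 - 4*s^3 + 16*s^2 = (s + 2)*(s^4 - 6*s^3 + 8*s^2) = (s - 4)*(s + 2)*(s^3 - 2*s^2) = (s - 4)*(s - 2)*(s + 2)*(s^2) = s*(s - 4)*(s - 2)*(s + 2)*(s)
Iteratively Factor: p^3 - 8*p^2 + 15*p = (p - 5)*(p^2 - 3*p) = (p - 5)*(p - 3)*(p)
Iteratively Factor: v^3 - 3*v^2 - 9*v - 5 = (v + 1)*(v^2 - 4*v - 5) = (v + 1)^2*(v - 5)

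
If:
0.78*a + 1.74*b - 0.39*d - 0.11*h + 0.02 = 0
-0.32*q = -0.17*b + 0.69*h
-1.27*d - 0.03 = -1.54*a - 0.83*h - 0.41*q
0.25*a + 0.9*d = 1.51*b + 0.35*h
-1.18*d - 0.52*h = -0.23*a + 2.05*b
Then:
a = 0.02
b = -0.02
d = -0.00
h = 0.08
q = -0.19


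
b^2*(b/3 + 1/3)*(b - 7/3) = b^4/3 - 4*b^3/9 - 7*b^2/9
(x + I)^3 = x^3 + 3*I*x^2 - 3*x - I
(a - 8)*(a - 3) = a^2 - 11*a + 24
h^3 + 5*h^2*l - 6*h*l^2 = h*(h - l)*(h + 6*l)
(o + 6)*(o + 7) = o^2 + 13*o + 42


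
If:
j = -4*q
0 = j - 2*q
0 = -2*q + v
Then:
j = 0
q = 0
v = 0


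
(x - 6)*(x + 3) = x^2 - 3*x - 18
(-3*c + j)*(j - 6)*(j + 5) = -3*c*j^2 + 3*c*j + 90*c + j^3 - j^2 - 30*j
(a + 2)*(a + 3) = a^2 + 5*a + 6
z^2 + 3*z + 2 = (z + 1)*(z + 2)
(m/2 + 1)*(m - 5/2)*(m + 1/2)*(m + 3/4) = m^4/2 + 3*m^3/8 - 21*m^2/8 - 103*m/32 - 15/16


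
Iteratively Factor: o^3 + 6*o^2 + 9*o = (o)*(o^2 + 6*o + 9) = o*(o + 3)*(o + 3)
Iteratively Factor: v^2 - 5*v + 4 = (v - 1)*(v - 4)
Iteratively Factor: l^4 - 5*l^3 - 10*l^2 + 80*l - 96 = (l - 3)*(l^3 - 2*l^2 - 16*l + 32) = (l - 3)*(l + 4)*(l^2 - 6*l + 8) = (l - 3)*(l - 2)*(l + 4)*(l - 4)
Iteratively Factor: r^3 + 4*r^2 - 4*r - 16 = (r - 2)*(r^2 + 6*r + 8) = (r - 2)*(r + 2)*(r + 4)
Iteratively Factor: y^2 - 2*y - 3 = (y - 3)*(y + 1)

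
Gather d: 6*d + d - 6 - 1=7*d - 7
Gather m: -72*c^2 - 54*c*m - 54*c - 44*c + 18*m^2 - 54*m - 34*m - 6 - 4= -72*c^2 - 98*c + 18*m^2 + m*(-54*c - 88) - 10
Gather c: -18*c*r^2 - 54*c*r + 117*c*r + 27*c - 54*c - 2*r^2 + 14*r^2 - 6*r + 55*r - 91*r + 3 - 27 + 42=c*(-18*r^2 + 63*r - 27) + 12*r^2 - 42*r + 18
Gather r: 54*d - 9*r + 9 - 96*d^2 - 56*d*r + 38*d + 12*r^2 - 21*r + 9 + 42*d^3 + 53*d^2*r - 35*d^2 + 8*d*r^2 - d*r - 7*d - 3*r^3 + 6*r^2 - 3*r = 42*d^3 - 131*d^2 + 85*d - 3*r^3 + r^2*(8*d + 18) + r*(53*d^2 - 57*d - 33) + 18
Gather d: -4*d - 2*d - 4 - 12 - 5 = -6*d - 21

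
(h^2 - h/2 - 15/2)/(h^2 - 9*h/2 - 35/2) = (h - 3)/(h - 7)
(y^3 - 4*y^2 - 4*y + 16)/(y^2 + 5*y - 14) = (y^2 - 2*y - 8)/(y + 7)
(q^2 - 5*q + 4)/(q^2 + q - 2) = (q - 4)/(q + 2)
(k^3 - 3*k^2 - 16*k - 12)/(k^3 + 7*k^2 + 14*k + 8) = (k - 6)/(k + 4)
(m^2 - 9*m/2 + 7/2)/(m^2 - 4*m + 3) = (m - 7/2)/(m - 3)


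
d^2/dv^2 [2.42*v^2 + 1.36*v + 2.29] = 4.84000000000000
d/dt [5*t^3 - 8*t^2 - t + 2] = 15*t^2 - 16*t - 1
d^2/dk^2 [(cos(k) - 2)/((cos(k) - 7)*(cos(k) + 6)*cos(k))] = (-58*(1 - cos(k)^2)^2/cos(k)^3 - 30*sin(k)^6/cos(k)^3 - 4*cos(k)^4 - 9*cos(k)^3 - 185*cos(k)^2 - 504*tan(k)^2 - 134 + 3814/cos(k) - 6968/cos(k)^3)/((cos(k) - 7)^3*(cos(k) + 6)^3)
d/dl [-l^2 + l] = 1 - 2*l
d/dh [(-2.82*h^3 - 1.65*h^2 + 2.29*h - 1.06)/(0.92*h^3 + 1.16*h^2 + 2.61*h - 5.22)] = (-1.7532*h^4 - 18.934*h^3 + 40.1239*h^2 + 19.6852*h - 9.1872)/(0.8464*h^6 + 2.1344*h^5 + 6.148*h^4 - 3.5496*h^3 - 5.2983*h^2 - 27.2484*h + 27.2484)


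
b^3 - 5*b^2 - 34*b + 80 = (b - 8)*(b - 2)*(b + 5)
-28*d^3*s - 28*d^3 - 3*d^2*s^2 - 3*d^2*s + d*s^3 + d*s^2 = (-7*d + s)*(4*d + s)*(d*s + d)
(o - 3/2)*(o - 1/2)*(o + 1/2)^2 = o^4 - o^3 - o^2 + o/4 + 3/16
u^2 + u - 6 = (u - 2)*(u + 3)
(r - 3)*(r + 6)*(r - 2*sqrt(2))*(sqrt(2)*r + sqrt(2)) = sqrt(2)*r^4 - 4*r^3 + 4*sqrt(2)*r^3 - 15*sqrt(2)*r^2 - 16*r^2 - 18*sqrt(2)*r + 60*r + 72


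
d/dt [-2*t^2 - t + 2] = -4*t - 1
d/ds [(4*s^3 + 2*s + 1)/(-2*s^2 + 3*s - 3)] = (-8*s^4 + 24*s^3 - 32*s^2 + 4*s - 9)/(4*s^4 - 12*s^3 + 21*s^2 - 18*s + 9)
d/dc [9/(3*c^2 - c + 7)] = 9*(1 - 6*c)/(3*c^2 - c + 7)^2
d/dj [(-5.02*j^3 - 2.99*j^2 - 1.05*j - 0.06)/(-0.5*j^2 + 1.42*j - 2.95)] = (2.51*j^4 - 14.2568*j^3 + 39.6562*j^2 + 17.581*j + 3.1827)/(0.25*j^4 - 1.42*j^3 + 4.9664*j^2 - 8.378*j + 8.7025)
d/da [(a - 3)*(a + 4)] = 2*a + 1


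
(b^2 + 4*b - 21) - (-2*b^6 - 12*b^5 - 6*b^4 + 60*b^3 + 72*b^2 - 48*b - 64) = 2*b^6 + 12*b^5 + 6*b^4 - 60*b^3 - 71*b^2 + 52*b + 43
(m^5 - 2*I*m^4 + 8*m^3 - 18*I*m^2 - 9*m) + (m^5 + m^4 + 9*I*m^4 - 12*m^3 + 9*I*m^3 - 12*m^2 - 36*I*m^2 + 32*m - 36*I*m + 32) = 2*m^5 + m^4 + 7*I*m^4 - 4*m^3 + 9*I*m^3 - 12*m^2 - 54*I*m^2 + 23*m - 36*I*m + 32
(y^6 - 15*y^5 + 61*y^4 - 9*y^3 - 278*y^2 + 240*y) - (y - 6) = y^6 - 15*y^5 + 61*y^4 - 9*y^3 - 278*y^2 + 239*y + 6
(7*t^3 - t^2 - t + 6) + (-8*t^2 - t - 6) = 7*t^3 - 9*t^2 - 2*t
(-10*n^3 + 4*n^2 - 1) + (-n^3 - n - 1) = -11*n^3 + 4*n^2 - n - 2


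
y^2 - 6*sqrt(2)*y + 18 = (y - 3*sqrt(2))^2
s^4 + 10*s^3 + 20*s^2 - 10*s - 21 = (s - 1)*(s + 1)*(s + 3)*(s + 7)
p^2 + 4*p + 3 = (p + 1)*(p + 3)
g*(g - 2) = g^2 - 2*g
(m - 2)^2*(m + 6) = m^3 + 2*m^2 - 20*m + 24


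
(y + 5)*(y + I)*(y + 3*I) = y^3 + 5*y^2 + 4*I*y^2 - 3*y + 20*I*y - 15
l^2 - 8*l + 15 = (l - 5)*(l - 3)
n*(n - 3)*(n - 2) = n^3 - 5*n^2 + 6*n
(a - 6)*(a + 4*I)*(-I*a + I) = -I*a^3 + 4*a^2 + 7*I*a^2 - 28*a - 6*I*a + 24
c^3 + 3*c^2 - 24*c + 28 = (c - 2)^2*(c + 7)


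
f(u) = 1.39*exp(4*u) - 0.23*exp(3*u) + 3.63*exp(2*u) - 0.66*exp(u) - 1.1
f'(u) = 5.56*exp(4*u) - 0.69*exp(3*u) + 7.26*exp(2*u) - 0.66*exp(u) = (5.56*exp(3*u) - 0.69*exp(2*u) + 7.26*exp(u) - 0.66)*exp(u)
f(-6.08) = -1.10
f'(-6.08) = -0.00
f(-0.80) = -0.63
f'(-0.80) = 1.33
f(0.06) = 3.78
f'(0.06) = 13.73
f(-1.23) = -0.98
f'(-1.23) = 0.45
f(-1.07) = -0.89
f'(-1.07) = 0.68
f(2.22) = 10110.67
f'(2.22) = 40029.37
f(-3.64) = -1.11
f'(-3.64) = -0.01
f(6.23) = 92362597297.02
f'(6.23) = 369478627135.45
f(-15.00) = -1.10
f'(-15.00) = 0.00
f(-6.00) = -1.10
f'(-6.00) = 0.00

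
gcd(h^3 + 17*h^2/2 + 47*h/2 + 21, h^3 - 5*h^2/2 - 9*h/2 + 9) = h + 2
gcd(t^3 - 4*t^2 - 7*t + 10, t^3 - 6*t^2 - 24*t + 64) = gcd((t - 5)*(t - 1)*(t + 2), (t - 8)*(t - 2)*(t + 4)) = 1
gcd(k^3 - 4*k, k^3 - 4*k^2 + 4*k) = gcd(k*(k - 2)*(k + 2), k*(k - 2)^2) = k^2 - 2*k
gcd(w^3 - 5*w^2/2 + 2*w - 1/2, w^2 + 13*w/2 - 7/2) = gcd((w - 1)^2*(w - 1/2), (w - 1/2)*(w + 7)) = w - 1/2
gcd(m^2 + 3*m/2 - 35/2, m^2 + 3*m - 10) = m + 5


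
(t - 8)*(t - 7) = t^2 - 15*t + 56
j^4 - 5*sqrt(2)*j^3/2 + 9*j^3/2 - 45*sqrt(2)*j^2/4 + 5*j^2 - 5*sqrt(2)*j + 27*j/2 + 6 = (j + 1/2)*(j + 4)*(j - 3*sqrt(2)/2)*(j - sqrt(2))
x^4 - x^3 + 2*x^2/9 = x^2*(x - 2/3)*(x - 1/3)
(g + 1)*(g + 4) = g^2 + 5*g + 4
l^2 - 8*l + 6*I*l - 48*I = (l - 8)*(l + 6*I)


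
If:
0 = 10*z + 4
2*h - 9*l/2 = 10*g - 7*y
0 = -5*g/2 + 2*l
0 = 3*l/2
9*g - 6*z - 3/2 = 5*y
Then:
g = 0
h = -63/100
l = 0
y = 9/50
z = -2/5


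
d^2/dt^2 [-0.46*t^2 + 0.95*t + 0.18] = -0.920000000000000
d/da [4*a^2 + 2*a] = 8*a + 2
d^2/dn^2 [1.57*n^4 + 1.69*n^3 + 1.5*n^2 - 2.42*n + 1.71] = 18.84*n^2 + 10.14*n + 3.0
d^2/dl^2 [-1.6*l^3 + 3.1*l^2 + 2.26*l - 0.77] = 6.2 - 9.6*l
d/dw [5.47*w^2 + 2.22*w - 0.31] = 10.94*w + 2.22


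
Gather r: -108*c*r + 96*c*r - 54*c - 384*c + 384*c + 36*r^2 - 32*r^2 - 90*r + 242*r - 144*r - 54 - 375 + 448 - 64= -54*c + 4*r^2 + r*(8 - 12*c) - 45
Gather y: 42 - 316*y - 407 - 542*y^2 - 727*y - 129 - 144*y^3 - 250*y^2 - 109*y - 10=-144*y^3 - 792*y^2 - 1152*y - 504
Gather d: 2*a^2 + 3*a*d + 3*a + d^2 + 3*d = 2*a^2 + 3*a + d^2 + d*(3*a + 3)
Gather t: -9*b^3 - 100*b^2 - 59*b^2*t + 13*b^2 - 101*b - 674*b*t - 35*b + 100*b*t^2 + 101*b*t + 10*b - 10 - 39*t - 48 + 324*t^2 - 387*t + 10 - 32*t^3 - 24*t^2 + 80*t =-9*b^3 - 87*b^2 - 126*b - 32*t^3 + t^2*(100*b + 300) + t*(-59*b^2 - 573*b - 346) - 48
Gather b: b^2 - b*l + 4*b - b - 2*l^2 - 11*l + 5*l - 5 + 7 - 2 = b^2 + b*(3 - l) - 2*l^2 - 6*l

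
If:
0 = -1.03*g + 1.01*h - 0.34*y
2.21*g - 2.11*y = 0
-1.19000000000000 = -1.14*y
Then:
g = 1.00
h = 1.37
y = 1.04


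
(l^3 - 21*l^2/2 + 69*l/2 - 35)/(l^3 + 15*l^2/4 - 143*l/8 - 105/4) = 4*(l^2 - 7*l + 10)/(4*l^2 + 29*l + 30)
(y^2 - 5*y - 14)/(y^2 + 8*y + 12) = (y - 7)/(y + 6)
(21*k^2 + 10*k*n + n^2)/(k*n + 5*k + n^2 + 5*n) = (21*k^2 + 10*k*n + n^2)/(k*n + 5*k + n^2 + 5*n)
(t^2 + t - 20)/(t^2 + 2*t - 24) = (t + 5)/(t + 6)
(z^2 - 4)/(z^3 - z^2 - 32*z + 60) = (z + 2)/(z^2 + z - 30)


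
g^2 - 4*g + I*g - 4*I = (g - 4)*(g + I)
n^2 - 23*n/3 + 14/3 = (n - 7)*(n - 2/3)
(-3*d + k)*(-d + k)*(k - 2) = 3*d^2*k - 6*d^2 - 4*d*k^2 + 8*d*k + k^3 - 2*k^2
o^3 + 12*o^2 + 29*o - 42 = (o - 1)*(o + 6)*(o + 7)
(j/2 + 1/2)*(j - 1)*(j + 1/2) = j^3/2 + j^2/4 - j/2 - 1/4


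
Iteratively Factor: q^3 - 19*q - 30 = (q - 5)*(q^2 + 5*q + 6) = (q - 5)*(q + 3)*(q + 2)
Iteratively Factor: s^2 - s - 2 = (s + 1)*(s - 2)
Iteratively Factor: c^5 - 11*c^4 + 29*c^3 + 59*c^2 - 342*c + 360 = (c - 4)*(c^4 - 7*c^3 + c^2 + 63*c - 90) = (c - 4)*(c - 2)*(c^3 - 5*c^2 - 9*c + 45) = (c - 4)*(c - 3)*(c - 2)*(c^2 - 2*c - 15) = (c - 4)*(c - 3)*(c - 2)*(c + 3)*(c - 5)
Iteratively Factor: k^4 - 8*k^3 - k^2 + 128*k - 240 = (k - 3)*(k^3 - 5*k^2 - 16*k + 80) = (k - 3)*(k + 4)*(k^2 - 9*k + 20) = (k - 4)*(k - 3)*(k + 4)*(k - 5)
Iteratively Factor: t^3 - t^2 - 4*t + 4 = (t - 1)*(t^2 - 4) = (t - 1)*(t + 2)*(t - 2)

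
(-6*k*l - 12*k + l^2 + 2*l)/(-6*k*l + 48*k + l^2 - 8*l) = (l + 2)/(l - 8)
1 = 1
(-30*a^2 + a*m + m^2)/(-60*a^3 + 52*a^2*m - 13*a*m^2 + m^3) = (6*a + m)/(12*a^2 - 8*a*m + m^2)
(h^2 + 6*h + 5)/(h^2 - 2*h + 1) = (h^2 + 6*h + 5)/(h^2 - 2*h + 1)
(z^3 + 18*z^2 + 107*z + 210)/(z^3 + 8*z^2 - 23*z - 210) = (z + 5)/(z - 5)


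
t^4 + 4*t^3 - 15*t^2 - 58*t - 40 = (t - 4)*(t + 1)*(t + 2)*(t + 5)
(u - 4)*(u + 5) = u^2 + u - 20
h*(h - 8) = h^2 - 8*h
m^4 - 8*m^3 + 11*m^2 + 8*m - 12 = (m - 6)*(m - 2)*(m - 1)*(m + 1)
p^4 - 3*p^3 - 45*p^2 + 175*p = p*(p - 5)^2*(p + 7)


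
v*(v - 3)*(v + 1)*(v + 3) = v^4 + v^3 - 9*v^2 - 9*v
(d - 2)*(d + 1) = d^2 - d - 2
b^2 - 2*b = b*(b - 2)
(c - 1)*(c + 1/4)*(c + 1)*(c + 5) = c^4 + 21*c^3/4 + c^2/4 - 21*c/4 - 5/4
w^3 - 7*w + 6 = (w - 2)*(w - 1)*(w + 3)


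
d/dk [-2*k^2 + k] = 1 - 4*k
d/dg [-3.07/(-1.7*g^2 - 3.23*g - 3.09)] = (-10.438*g - 9.9161)/(1.7*g^2 + 3.23*g + 3.09)^2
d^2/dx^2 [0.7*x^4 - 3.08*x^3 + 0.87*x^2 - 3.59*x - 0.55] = 8.4*x^2 - 18.48*x + 1.74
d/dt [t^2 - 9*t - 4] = 2*t - 9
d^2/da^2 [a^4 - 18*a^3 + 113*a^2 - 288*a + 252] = 12*a^2 - 108*a + 226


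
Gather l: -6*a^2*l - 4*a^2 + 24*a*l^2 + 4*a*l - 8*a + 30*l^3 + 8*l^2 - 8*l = -4*a^2 - 8*a + 30*l^3 + l^2*(24*a + 8) + l*(-6*a^2 + 4*a - 8)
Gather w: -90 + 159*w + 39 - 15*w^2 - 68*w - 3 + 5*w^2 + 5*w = -10*w^2 + 96*w - 54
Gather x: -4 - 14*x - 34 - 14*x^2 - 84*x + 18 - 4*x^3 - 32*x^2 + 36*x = -4*x^3 - 46*x^2 - 62*x - 20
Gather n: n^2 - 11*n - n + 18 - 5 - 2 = n^2 - 12*n + 11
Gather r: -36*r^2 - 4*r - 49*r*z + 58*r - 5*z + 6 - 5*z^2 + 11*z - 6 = -36*r^2 + r*(54 - 49*z) - 5*z^2 + 6*z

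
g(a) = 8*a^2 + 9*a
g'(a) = 16*a + 9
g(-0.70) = -2.38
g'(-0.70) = -2.20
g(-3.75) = 78.75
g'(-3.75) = -51.00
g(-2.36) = 23.32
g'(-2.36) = -28.76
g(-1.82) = 10.12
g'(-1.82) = -20.12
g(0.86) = 13.66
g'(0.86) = 22.76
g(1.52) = 32.16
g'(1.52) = 33.32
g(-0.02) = -0.18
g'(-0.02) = 8.68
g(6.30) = 374.22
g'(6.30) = 109.80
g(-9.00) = 567.00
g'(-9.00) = -135.00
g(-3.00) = 45.00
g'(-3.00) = -39.00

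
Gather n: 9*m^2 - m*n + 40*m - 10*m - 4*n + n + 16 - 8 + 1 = 9*m^2 + 30*m + n*(-m - 3) + 9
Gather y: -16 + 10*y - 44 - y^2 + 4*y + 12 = -y^2 + 14*y - 48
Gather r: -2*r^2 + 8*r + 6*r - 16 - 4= -2*r^2 + 14*r - 20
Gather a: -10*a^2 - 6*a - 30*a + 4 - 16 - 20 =-10*a^2 - 36*a - 32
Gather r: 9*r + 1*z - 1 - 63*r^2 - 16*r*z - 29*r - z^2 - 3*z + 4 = -63*r^2 + r*(-16*z - 20) - z^2 - 2*z + 3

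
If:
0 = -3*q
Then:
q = 0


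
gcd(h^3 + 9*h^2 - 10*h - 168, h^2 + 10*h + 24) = h + 6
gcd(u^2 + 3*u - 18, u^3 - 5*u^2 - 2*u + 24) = u - 3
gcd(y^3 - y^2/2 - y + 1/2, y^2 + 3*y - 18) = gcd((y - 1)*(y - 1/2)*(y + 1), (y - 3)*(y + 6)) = 1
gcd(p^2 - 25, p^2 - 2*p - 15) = p - 5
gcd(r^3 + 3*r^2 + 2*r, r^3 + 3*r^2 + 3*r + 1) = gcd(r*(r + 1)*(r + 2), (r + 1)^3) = r + 1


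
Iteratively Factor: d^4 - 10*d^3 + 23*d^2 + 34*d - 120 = (d - 5)*(d^3 - 5*d^2 - 2*d + 24) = (d - 5)*(d - 4)*(d^2 - d - 6) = (d - 5)*(d - 4)*(d - 3)*(d + 2)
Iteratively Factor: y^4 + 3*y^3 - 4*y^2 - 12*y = (y + 3)*(y^3 - 4*y) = (y + 2)*(y + 3)*(y^2 - 2*y) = (y - 2)*(y + 2)*(y + 3)*(y)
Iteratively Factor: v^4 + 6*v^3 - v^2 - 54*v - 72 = (v + 3)*(v^3 + 3*v^2 - 10*v - 24) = (v + 3)*(v + 4)*(v^2 - v - 6) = (v + 2)*(v + 3)*(v + 4)*(v - 3)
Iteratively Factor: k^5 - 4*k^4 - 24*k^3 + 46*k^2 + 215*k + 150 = (k - 5)*(k^4 + k^3 - 19*k^2 - 49*k - 30) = (k - 5)^2*(k^3 + 6*k^2 + 11*k + 6) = (k - 5)^2*(k + 2)*(k^2 + 4*k + 3) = (k - 5)^2*(k + 1)*(k + 2)*(k + 3)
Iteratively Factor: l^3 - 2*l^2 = (l)*(l^2 - 2*l) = l^2*(l - 2)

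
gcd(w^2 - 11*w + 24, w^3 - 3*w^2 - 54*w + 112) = w - 8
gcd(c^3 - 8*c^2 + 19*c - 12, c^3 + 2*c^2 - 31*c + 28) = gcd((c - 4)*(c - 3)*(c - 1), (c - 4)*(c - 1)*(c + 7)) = c^2 - 5*c + 4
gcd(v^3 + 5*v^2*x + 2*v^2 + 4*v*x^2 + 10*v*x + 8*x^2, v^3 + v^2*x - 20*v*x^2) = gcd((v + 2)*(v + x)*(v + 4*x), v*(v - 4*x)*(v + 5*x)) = 1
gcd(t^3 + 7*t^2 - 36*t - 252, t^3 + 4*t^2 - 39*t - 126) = t^2 + t - 42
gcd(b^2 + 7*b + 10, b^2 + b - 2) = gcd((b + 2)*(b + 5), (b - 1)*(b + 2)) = b + 2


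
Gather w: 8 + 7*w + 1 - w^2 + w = -w^2 + 8*w + 9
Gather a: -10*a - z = -10*a - z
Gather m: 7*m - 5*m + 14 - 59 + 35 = 2*m - 10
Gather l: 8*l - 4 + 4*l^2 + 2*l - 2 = 4*l^2 + 10*l - 6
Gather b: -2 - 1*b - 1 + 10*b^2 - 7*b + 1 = 10*b^2 - 8*b - 2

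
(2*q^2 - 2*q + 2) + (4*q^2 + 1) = 6*q^2 - 2*q + 3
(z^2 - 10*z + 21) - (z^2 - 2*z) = 21 - 8*z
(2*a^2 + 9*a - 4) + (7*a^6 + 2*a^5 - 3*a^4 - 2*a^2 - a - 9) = 7*a^6 + 2*a^5 - 3*a^4 + 8*a - 13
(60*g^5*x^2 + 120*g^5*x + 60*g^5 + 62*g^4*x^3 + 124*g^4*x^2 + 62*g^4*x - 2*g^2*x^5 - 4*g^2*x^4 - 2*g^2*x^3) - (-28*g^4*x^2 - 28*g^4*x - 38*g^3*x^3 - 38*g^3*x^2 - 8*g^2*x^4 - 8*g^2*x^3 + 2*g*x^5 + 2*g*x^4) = 60*g^5*x^2 + 120*g^5*x + 60*g^5 + 62*g^4*x^3 + 152*g^4*x^2 + 90*g^4*x + 38*g^3*x^3 + 38*g^3*x^2 - 2*g^2*x^5 + 4*g^2*x^4 + 6*g^2*x^3 - 2*g*x^5 - 2*g*x^4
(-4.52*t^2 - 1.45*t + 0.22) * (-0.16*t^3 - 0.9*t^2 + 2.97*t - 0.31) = 0.7232*t^5 + 4.3*t^4 - 12.1546*t^3 - 3.1033*t^2 + 1.1029*t - 0.0682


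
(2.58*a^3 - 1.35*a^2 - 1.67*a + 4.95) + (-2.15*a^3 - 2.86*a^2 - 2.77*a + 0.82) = 0.43*a^3 - 4.21*a^2 - 4.44*a + 5.77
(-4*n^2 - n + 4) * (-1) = 4*n^2 + n - 4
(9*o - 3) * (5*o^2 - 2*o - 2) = 45*o^3 - 33*o^2 - 12*o + 6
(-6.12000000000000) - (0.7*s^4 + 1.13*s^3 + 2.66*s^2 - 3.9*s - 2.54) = -0.7*s^4 - 1.13*s^3 - 2.66*s^2 + 3.9*s - 3.58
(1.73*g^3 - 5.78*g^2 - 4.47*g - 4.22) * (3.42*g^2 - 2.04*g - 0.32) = 5.9166*g^5 - 23.2968*g^4 - 4.0498*g^3 - 3.464*g^2 + 10.0392*g + 1.3504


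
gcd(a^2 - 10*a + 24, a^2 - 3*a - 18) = a - 6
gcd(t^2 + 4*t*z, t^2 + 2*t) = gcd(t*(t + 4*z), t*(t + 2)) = t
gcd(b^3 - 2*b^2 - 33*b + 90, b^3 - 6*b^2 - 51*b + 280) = b - 5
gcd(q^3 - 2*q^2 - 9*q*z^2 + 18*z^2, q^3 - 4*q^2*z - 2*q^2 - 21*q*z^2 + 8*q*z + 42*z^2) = q^2 + 3*q*z - 2*q - 6*z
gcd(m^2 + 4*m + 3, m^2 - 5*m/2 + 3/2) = 1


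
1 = 1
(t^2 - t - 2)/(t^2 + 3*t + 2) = (t - 2)/(t + 2)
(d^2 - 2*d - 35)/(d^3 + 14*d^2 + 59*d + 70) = (d - 7)/(d^2 + 9*d + 14)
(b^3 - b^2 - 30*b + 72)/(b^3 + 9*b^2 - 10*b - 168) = (b - 3)/(b + 7)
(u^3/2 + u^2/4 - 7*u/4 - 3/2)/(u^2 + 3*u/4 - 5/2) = (2*u^3 + u^2 - 7*u - 6)/(4*u^2 + 3*u - 10)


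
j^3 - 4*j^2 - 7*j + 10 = (j - 5)*(j - 1)*(j + 2)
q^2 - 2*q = q*(q - 2)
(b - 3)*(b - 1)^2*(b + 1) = b^4 - 4*b^3 + 2*b^2 + 4*b - 3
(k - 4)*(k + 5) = k^2 + k - 20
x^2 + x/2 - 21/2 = (x - 3)*(x + 7/2)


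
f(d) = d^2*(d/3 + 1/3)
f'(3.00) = 11.00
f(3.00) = 12.00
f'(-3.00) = 7.00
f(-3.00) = -6.00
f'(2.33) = 6.98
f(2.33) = 6.03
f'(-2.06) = 2.87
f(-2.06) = -1.50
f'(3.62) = 15.52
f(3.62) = 20.18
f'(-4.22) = 15.00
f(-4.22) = -19.11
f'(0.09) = 0.07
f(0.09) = 0.00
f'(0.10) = 0.08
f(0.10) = 0.00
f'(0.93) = 1.48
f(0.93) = 0.56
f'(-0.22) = -0.10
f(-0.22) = 0.01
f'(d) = d^2/3 + 2*d*(d/3 + 1/3)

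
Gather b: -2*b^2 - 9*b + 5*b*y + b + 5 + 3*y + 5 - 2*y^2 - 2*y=-2*b^2 + b*(5*y - 8) - 2*y^2 + y + 10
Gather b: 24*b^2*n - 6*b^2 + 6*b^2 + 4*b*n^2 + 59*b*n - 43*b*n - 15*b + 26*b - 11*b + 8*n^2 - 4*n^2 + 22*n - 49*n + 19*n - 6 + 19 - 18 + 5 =24*b^2*n + b*(4*n^2 + 16*n) + 4*n^2 - 8*n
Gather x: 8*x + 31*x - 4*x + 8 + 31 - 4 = 35*x + 35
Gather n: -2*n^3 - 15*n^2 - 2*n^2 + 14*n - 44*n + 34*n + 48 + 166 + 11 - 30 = -2*n^3 - 17*n^2 + 4*n + 195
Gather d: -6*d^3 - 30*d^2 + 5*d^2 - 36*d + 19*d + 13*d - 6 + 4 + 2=-6*d^3 - 25*d^2 - 4*d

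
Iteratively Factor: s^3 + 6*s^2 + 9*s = (s + 3)*(s^2 + 3*s) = s*(s + 3)*(s + 3)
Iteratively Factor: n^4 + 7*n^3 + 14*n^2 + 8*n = (n + 1)*(n^3 + 6*n^2 + 8*n) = (n + 1)*(n + 4)*(n^2 + 2*n) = n*(n + 1)*(n + 4)*(n + 2)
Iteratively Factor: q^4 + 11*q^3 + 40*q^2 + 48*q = (q + 4)*(q^3 + 7*q^2 + 12*q) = q*(q + 4)*(q^2 + 7*q + 12) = q*(q + 3)*(q + 4)*(q + 4)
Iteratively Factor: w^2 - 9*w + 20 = (w - 4)*(w - 5)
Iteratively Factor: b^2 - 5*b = (b)*(b - 5)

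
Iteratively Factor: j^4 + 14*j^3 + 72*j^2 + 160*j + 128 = (j + 4)*(j^3 + 10*j^2 + 32*j + 32) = (j + 2)*(j + 4)*(j^2 + 8*j + 16) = (j + 2)*(j + 4)^2*(j + 4)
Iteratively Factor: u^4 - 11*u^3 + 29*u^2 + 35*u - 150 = (u - 5)*(u^3 - 6*u^2 - u + 30) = (u - 5)^2*(u^2 - u - 6) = (u - 5)^2*(u - 3)*(u + 2)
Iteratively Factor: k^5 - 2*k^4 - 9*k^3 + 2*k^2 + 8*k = (k - 4)*(k^4 + 2*k^3 - k^2 - 2*k) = (k - 4)*(k - 1)*(k^3 + 3*k^2 + 2*k) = k*(k - 4)*(k - 1)*(k^2 + 3*k + 2) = k*(k - 4)*(k - 1)*(k + 1)*(k + 2)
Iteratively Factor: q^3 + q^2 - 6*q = (q + 3)*(q^2 - 2*q) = q*(q + 3)*(q - 2)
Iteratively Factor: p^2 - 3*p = (p - 3)*(p)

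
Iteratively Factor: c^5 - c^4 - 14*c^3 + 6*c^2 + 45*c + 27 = (c + 1)*(c^4 - 2*c^3 - 12*c^2 + 18*c + 27) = (c + 1)^2*(c^3 - 3*c^2 - 9*c + 27) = (c + 1)^2*(c + 3)*(c^2 - 6*c + 9) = (c - 3)*(c + 1)^2*(c + 3)*(c - 3)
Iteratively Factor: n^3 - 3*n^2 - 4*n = (n + 1)*(n^2 - 4*n) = n*(n + 1)*(n - 4)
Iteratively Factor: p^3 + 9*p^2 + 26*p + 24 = (p + 3)*(p^2 + 6*p + 8) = (p + 3)*(p + 4)*(p + 2)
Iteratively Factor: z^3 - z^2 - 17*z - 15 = (z - 5)*(z^2 + 4*z + 3) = (z - 5)*(z + 3)*(z + 1)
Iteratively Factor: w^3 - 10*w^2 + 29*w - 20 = (w - 1)*(w^2 - 9*w + 20) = (w - 5)*(w - 1)*(w - 4)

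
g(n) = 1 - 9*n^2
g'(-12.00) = 216.00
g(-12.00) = -1295.00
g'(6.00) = -108.00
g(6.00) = -323.00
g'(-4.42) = 79.56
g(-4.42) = -174.83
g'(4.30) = -77.40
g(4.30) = -165.41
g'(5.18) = -93.24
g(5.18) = -240.49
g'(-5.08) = 91.44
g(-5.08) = -231.26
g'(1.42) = -25.56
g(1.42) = -17.15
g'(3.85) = -69.30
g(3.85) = -132.40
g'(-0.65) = 11.70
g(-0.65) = -2.80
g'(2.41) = -43.38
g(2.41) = -51.27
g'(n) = -18*n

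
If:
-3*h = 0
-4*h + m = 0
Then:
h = 0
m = 0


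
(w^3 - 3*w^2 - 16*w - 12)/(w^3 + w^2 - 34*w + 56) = (w^3 - 3*w^2 - 16*w - 12)/(w^3 + w^2 - 34*w + 56)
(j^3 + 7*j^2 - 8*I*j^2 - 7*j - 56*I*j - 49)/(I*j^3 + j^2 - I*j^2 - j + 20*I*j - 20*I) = (-I*j^3 - j^2*(8 + 7*I) + 7*j*(-8 + I) + 49*I)/(j^3 - j^2*(1 + I) + j*(20 + I) - 20)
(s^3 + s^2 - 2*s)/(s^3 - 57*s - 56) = s*(-s^2 - s + 2)/(-s^3 + 57*s + 56)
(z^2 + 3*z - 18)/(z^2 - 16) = (z^2 + 3*z - 18)/(z^2 - 16)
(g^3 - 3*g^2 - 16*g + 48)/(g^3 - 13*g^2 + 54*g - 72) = (g + 4)/(g - 6)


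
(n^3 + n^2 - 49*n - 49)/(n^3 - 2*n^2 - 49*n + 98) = (n + 1)/(n - 2)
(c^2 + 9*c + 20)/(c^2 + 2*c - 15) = (c + 4)/(c - 3)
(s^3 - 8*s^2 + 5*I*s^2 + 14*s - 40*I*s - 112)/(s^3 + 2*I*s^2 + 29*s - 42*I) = (s - 8)/(s - 3*I)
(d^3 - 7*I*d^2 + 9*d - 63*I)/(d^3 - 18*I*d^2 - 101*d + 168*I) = (d + 3*I)/(d - 8*I)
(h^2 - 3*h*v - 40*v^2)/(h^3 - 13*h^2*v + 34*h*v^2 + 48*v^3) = (-h - 5*v)/(-h^2 + 5*h*v + 6*v^2)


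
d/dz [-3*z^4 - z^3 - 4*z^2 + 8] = z*(-12*z^2 - 3*z - 8)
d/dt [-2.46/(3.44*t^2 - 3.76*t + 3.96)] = (16.9248*t - 9.2496)/(3.44*t^2 - 3.76*t + 3.96)^2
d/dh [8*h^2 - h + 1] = 16*h - 1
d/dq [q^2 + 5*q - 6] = 2*q + 5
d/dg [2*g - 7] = 2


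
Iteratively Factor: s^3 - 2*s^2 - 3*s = (s - 3)*(s^2 + s) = (s - 3)*(s + 1)*(s)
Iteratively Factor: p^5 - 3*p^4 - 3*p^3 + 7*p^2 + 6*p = (p)*(p^4 - 3*p^3 - 3*p^2 + 7*p + 6) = p*(p - 3)*(p^3 - 3*p - 2) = p*(p - 3)*(p - 2)*(p^2 + 2*p + 1) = p*(p - 3)*(p - 2)*(p + 1)*(p + 1)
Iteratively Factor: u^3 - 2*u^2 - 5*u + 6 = (u - 1)*(u^2 - u - 6) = (u - 1)*(u + 2)*(u - 3)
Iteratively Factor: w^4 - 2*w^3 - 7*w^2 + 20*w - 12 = (w - 2)*(w^3 - 7*w + 6) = (w - 2)^2*(w^2 + 2*w - 3) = (w - 2)^2*(w + 3)*(w - 1)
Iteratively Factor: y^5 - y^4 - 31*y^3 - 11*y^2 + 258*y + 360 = (y - 4)*(y^4 + 3*y^3 - 19*y^2 - 87*y - 90) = (y - 5)*(y - 4)*(y^3 + 8*y^2 + 21*y + 18) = (y - 5)*(y - 4)*(y + 3)*(y^2 + 5*y + 6) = (y - 5)*(y - 4)*(y + 2)*(y + 3)*(y + 3)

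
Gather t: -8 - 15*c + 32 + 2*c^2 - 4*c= 2*c^2 - 19*c + 24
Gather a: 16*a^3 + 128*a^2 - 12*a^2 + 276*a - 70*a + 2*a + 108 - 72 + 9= 16*a^3 + 116*a^2 + 208*a + 45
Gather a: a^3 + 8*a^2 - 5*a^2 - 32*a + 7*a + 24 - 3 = a^3 + 3*a^2 - 25*a + 21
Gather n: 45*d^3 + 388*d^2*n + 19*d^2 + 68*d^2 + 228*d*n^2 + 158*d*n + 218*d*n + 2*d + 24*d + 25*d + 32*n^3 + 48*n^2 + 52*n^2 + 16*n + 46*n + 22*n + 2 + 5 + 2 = 45*d^3 + 87*d^2 + 51*d + 32*n^3 + n^2*(228*d + 100) + n*(388*d^2 + 376*d + 84) + 9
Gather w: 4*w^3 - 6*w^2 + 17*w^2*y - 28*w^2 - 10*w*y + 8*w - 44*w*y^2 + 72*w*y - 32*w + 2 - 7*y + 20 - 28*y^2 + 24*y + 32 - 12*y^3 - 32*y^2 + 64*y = 4*w^3 + w^2*(17*y - 34) + w*(-44*y^2 + 62*y - 24) - 12*y^3 - 60*y^2 + 81*y + 54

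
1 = 1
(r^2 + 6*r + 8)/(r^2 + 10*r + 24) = (r + 2)/(r + 6)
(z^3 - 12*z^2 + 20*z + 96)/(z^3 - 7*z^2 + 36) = (z - 8)/(z - 3)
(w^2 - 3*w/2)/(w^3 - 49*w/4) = 2*(2*w - 3)/(4*w^2 - 49)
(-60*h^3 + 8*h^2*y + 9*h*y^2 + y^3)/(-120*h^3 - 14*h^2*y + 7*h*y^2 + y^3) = (-2*h + y)/(-4*h + y)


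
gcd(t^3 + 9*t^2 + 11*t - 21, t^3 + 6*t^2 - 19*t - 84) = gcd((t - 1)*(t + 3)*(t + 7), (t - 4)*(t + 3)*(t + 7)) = t^2 + 10*t + 21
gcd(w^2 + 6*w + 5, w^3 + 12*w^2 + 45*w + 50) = w + 5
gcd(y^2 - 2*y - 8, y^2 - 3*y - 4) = y - 4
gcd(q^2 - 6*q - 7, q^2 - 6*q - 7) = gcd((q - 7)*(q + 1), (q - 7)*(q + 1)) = q^2 - 6*q - 7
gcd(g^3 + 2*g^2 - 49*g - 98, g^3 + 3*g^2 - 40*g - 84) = g^2 + 9*g + 14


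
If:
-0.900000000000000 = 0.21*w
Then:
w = -4.29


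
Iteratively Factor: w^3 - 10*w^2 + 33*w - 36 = (w - 4)*(w^2 - 6*w + 9) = (w - 4)*(w - 3)*(w - 3)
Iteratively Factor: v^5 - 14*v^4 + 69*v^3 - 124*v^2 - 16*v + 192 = (v - 4)*(v^4 - 10*v^3 + 29*v^2 - 8*v - 48) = (v - 4)^2*(v^3 - 6*v^2 + 5*v + 12) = (v - 4)^3*(v^2 - 2*v - 3) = (v - 4)^3*(v + 1)*(v - 3)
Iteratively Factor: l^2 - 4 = (l + 2)*(l - 2)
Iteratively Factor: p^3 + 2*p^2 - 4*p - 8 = (p + 2)*(p^2 - 4) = (p - 2)*(p + 2)*(p + 2)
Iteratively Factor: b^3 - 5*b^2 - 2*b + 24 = (b + 2)*(b^2 - 7*b + 12) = (b - 3)*(b + 2)*(b - 4)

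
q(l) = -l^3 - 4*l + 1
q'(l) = -3*l^2 - 4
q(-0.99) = 5.93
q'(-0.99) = -6.94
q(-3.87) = 74.44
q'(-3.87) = -48.93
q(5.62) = -198.98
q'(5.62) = -98.75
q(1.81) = -12.17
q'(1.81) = -13.83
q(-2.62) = 29.46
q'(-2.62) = -24.59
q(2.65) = -28.21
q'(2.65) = -25.07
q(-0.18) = 1.73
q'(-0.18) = -4.10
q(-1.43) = 9.64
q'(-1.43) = -10.13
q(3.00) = -38.00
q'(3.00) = -31.00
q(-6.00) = 241.00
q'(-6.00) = -112.00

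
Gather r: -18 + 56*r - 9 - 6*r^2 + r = -6*r^2 + 57*r - 27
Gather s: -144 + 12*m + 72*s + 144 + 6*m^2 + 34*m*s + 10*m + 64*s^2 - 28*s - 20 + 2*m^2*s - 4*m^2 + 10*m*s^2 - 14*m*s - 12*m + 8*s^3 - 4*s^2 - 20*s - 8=2*m^2 + 10*m + 8*s^3 + s^2*(10*m + 60) + s*(2*m^2 + 20*m + 24) - 28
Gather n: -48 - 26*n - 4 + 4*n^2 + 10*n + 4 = 4*n^2 - 16*n - 48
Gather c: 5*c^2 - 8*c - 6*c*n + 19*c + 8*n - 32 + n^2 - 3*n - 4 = 5*c^2 + c*(11 - 6*n) + n^2 + 5*n - 36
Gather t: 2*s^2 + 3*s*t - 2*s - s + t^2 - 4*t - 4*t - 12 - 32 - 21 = 2*s^2 - 3*s + t^2 + t*(3*s - 8) - 65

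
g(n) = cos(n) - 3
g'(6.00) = 0.28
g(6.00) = -2.04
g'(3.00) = -0.14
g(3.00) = -3.99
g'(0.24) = -0.24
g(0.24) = -2.03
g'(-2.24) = 0.78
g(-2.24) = -3.62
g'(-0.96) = 0.82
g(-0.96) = -2.43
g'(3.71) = 0.54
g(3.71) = -3.84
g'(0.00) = 0.00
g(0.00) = -2.00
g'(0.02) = -0.02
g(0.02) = -2.00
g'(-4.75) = -1.00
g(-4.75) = -2.96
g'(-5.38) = -0.79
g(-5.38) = -2.38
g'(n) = -sin(n)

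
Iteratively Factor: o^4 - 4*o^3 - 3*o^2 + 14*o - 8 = (o + 2)*(o^3 - 6*o^2 + 9*o - 4) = (o - 4)*(o + 2)*(o^2 - 2*o + 1) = (o - 4)*(o - 1)*(o + 2)*(o - 1)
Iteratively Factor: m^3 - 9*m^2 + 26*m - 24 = (m - 4)*(m^2 - 5*m + 6) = (m - 4)*(m - 2)*(m - 3)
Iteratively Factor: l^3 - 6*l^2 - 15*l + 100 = (l + 4)*(l^2 - 10*l + 25) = (l - 5)*(l + 4)*(l - 5)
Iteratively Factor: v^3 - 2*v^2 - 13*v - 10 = (v + 1)*(v^2 - 3*v - 10) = (v + 1)*(v + 2)*(v - 5)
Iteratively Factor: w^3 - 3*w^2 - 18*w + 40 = (w - 2)*(w^2 - w - 20) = (w - 2)*(w + 4)*(w - 5)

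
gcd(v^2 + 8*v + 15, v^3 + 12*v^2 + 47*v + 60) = v^2 + 8*v + 15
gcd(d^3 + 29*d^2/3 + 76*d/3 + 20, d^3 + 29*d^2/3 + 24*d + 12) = d + 6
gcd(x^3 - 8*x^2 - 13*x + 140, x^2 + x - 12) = x + 4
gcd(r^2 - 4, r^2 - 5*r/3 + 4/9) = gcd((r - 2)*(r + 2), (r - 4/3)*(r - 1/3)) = 1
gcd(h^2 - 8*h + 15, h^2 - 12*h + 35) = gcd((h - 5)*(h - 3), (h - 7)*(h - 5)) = h - 5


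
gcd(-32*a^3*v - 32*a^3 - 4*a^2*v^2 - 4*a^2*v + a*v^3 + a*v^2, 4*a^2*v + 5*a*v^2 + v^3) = 4*a + v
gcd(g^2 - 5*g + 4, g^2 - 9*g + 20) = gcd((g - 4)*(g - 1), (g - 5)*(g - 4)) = g - 4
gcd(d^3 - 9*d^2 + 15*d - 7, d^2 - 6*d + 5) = d - 1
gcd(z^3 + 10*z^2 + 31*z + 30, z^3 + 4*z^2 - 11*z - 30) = z^2 + 7*z + 10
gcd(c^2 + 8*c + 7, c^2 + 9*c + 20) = 1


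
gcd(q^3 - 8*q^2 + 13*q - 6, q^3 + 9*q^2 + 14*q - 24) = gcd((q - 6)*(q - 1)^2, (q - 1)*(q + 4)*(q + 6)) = q - 1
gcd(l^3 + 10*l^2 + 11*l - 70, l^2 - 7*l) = 1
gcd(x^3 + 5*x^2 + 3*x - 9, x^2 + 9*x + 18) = x + 3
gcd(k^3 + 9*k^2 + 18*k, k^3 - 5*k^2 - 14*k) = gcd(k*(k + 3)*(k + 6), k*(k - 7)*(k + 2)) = k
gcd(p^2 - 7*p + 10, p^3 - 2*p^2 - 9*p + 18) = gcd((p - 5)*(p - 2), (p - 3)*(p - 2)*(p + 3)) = p - 2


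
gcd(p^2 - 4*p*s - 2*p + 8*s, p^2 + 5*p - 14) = p - 2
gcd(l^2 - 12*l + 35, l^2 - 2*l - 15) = l - 5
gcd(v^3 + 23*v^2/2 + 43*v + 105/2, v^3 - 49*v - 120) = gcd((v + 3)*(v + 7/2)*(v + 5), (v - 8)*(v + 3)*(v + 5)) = v^2 + 8*v + 15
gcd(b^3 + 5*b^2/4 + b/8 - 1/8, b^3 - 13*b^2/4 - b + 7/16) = b^2 + b/4 - 1/8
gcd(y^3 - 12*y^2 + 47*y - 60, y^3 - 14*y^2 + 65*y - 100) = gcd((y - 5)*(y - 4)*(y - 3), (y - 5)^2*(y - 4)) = y^2 - 9*y + 20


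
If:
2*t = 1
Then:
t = 1/2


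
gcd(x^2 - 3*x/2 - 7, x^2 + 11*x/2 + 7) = x + 2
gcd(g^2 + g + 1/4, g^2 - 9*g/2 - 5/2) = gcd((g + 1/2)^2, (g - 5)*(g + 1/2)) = g + 1/2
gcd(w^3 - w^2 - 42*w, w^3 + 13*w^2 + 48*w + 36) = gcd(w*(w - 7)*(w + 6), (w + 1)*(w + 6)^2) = w + 6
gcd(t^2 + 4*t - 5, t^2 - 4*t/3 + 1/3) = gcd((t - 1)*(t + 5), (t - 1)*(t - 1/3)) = t - 1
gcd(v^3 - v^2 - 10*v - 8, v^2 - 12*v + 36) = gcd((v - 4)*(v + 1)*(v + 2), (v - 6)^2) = 1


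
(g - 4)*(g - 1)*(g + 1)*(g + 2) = g^4 - 2*g^3 - 9*g^2 + 2*g + 8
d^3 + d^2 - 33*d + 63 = (d - 3)^2*(d + 7)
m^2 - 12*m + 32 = (m - 8)*(m - 4)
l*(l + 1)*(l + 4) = l^3 + 5*l^2 + 4*l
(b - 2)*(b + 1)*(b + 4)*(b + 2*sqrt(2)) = b^4 + 2*sqrt(2)*b^3 + 3*b^3 - 6*b^2 + 6*sqrt(2)*b^2 - 12*sqrt(2)*b - 8*b - 16*sqrt(2)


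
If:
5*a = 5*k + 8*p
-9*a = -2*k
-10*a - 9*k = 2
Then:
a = -4/101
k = -18/101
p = 35/404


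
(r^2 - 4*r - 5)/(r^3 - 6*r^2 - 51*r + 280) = (r + 1)/(r^2 - r - 56)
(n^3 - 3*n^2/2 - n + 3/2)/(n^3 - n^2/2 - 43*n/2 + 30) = (n^2 - 1)/(n^2 + n - 20)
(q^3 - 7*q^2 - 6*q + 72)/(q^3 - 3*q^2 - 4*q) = (q^2 - 3*q - 18)/(q*(q + 1))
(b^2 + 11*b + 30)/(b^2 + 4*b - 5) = (b + 6)/(b - 1)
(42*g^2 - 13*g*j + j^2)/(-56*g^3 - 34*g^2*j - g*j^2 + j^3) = (-6*g + j)/(8*g^2 + 6*g*j + j^2)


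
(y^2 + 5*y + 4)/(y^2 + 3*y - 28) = (y^2 + 5*y + 4)/(y^2 + 3*y - 28)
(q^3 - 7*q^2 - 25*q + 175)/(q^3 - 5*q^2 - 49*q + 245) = (q + 5)/(q + 7)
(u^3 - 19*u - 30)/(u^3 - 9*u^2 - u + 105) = (u + 2)/(u - 7)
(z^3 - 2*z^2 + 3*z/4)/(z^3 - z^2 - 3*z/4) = (2*z - 1)/(2*z + 1)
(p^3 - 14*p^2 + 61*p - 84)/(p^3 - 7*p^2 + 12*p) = (p - 7)/p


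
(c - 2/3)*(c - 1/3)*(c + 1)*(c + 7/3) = c^4 + 7*c^3/3 - 7*c^2/9 - 43*c/27 + 14/27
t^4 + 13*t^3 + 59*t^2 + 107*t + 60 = (t + 1)*(t + 3)*(t + 4)*(t + 5)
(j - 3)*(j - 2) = j^2 - 5*j + 6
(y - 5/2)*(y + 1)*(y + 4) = y^3 + 5*y^2/2 - 17*y/2 - 10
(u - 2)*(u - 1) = u^2 - 3*u + 2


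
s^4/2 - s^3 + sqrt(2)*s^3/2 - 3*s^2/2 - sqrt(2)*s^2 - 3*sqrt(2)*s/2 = s*(s/2 + 1/2)*(s - 3)*(s + sqrt(2))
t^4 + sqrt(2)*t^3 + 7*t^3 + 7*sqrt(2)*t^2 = t^2*(t + 7)*(t + sqrt(2))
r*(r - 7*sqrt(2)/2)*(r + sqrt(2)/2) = r^3 - 3*sqrt(2)*r^2 - 7*r/2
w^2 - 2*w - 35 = (w - 7)*(w + 5)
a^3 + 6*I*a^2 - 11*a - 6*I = (a + I)*(a + 2*I)*(a + 3*I)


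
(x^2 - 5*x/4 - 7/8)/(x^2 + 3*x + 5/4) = (4*x - 7)/(2*(2*x + 5))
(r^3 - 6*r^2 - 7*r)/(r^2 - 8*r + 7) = r*(r + 1)/(r - 1)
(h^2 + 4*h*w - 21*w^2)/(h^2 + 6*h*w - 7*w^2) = (-h + 3*w)/(-h + w)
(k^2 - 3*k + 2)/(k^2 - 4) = (k - 1)/(k + 2)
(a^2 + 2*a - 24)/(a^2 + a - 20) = (a + 6)/(a + 5)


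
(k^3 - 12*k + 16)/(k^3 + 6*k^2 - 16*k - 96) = (k^2 - 4*k + 4)/(k^2 + 2*k - 24)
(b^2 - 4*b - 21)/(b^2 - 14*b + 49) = (b + 3)/(b - 7)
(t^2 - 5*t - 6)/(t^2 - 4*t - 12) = (t + 1)/(t + 2)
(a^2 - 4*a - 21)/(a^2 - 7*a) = (a + 3)/a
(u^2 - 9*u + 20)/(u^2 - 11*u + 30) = (u - 4)/(u - 6)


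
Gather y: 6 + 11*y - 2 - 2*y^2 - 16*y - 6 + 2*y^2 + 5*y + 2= 0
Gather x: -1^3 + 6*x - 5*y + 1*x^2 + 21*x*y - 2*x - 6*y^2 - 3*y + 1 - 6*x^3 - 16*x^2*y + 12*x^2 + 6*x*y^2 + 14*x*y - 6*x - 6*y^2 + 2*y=-6*x^3 + x^2*(13 - 16*y) + x*(6*y^2 + 35*y - 2) - 12*y^2 - 6*y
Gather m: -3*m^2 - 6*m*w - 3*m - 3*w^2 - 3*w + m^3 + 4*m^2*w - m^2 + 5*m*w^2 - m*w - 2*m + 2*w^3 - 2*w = m^3 + m^2*(4*w - 4) + m*(5*w^2 - 7*w - 5) + 2*w^3 - 3*w^2 - 5*w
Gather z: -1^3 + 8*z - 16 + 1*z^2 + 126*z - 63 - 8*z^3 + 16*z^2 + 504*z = -8*z^3 + 17*z^2 + 638*z - 80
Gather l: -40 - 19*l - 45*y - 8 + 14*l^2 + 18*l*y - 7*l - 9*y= 14*l^2 + l*(18*y - 26) - 54*y - 48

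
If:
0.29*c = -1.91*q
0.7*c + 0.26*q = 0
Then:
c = 0.00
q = 0.00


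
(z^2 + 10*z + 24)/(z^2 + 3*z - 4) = (z + 6)/(z - 1)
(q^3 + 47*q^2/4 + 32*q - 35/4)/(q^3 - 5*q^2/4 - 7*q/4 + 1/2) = (q^2 + 12*q + 35)/(q^2 - q - 2)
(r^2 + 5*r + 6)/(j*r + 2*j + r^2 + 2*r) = (r + 3)/(j + r)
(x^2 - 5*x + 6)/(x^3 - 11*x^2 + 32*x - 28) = (x - 3)/(x^2 - 9*x + 14)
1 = 1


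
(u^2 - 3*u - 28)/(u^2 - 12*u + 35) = (u + 4)/(u - 5)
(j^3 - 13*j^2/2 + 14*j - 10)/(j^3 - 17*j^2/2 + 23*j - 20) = (j - 2)/(j - 4)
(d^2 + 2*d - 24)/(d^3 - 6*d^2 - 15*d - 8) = (-d^2 - 2*d + 24)/(-d^3 + 6*d^2 + 15*d + 8)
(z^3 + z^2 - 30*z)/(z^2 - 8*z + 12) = z*(z^2 + z - 30)/(z^2 - 8*z + 12)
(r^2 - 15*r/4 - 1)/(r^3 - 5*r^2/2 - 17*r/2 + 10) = (4*r + 1)/(2*(2*r^2 + 3*r - 5))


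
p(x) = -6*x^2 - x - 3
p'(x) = -12*x - 1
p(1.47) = -17.44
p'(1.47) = -18.64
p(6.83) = -289.72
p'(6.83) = -82.96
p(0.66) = -6.27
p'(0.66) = -8.92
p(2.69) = -49.11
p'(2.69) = -33.28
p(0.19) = -3.41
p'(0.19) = -3.28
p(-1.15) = -9.78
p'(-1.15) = 12.80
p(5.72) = -205.03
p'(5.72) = -69.64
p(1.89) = -26.32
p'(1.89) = -23.68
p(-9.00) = -480.00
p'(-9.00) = 107.00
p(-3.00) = -54.00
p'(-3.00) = 35.00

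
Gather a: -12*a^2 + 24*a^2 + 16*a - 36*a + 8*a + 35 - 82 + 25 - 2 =12*a^2 - 12*a - 24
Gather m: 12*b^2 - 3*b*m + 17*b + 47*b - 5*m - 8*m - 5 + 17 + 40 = 12*b^2 + 64*b + m*(-3*b - 13) + 52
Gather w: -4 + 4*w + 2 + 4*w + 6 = 8*w + 4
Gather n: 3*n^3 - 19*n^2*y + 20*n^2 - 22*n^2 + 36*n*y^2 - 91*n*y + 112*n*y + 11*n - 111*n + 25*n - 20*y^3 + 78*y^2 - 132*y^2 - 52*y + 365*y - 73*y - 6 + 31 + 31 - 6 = 3*n^3 + n^2*(-19*y - 2) + n*(36*y^2 + 21*y - 75) - 20*y^3 - 54*y^2 + 240*y + 50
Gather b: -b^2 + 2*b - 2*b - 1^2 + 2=1 - b^2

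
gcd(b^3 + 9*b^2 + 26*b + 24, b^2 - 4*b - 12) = b + 2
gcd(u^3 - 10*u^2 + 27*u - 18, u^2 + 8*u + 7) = 1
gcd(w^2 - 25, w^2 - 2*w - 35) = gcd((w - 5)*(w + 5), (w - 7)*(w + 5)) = w + 5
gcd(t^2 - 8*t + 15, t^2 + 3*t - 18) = t - 3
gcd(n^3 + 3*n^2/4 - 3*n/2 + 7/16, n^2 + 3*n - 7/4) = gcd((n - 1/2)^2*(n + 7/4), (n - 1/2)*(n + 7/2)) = n - 1/2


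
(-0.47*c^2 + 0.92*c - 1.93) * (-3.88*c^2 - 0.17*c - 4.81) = 1.8236*c^4 - 3.4897*c^3 + 9.5927*c^2 - 4.0971*c + 9.2833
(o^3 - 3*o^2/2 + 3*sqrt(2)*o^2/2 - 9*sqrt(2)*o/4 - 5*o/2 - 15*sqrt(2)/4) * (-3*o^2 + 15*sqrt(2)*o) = -3*o^5 + 9*o^4/2 + 21*sqrt(2)*o^4/2 - 63*sqrt(2)*o^3/4 + 105*o^3/2 - 135*o^2/2 - 105*sqrt(2)*o^2/4 - 225*o/2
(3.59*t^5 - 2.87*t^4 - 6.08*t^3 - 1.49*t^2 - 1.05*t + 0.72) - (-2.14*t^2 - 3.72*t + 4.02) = 3.59*t^5 - 2.87*t^4 - 6.08*t^3 + 0.65*t^2 + 2.67*t - 3.3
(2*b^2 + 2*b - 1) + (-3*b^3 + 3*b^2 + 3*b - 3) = -3*b^3 + 5*b^2 + 5*b - 4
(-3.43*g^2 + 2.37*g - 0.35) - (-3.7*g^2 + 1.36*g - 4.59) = 0.27*g^2 + 1.01*g + 4.24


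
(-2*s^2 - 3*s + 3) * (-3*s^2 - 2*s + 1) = 6*s^4 + 13*s^3 - 5*s^2 - 9*s + 3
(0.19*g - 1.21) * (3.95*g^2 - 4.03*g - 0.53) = 0.7505*g^3 - 5.5452*g^2 + 4.7756*g + 0.6413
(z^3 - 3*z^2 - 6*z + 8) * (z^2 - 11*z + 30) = z^5 - 14*z^4 + 57*z^3 - 16*z^2 - 268*z + 240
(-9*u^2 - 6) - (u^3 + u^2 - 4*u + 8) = -u^3 - 10*u^2 + 4*u - 14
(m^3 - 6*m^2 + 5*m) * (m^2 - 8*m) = m^5 - 14*m^4 + 53*m^3 - 40*m^2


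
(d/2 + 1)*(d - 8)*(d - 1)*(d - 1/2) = d^4/2 - 15*d^3/4 - 13*d^2/4 + 21*d/2 - 4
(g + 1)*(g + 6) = g^2 + 7*g + 6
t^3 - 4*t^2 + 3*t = t*(t - 3)*(t - 1)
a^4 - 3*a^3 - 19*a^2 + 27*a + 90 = (a - 5)*(a - 3)*(a + 2)*(a + 3)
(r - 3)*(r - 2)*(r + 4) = r^3 - r^2 - 14*r + 24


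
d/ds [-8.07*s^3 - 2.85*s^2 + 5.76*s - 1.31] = -24.21*s^2 - 5.7*s + 5.76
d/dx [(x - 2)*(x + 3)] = 2*x + 1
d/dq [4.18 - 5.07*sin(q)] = -5.07*cos(q)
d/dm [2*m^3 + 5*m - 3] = 6*m^2 + 5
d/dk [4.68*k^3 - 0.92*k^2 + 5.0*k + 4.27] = 14.04*k^2 - 1.84*k + 5.0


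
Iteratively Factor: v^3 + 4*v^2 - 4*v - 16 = (v + 4)*(v^2 - 4) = (v - 2)*(v + 4)*(v + 2)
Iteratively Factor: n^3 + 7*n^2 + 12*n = (n)*(n^2 + 7*n + 12) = n*(n + 3)*(n + 4)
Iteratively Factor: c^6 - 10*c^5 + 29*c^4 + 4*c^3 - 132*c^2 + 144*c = (c - 3)*(c^5 - 7*c^4 + 8*c^3 + 28*c^2 - 48*c) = c*(c - 3)*(c^4 - 7*c^3 + 8*c^2 + 28*c - 48) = c*(c - 3)*(c + 2)*(c^3 - 9*c^2 + 26*c - 24) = c*(c - 4)*(c - 3)*(c + 2)*(c^2 - 5*c + 6) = c*(c - 4)*(c - 3)*(c - 2)*(c + 2)*(c - 3)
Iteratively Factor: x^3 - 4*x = (x)*(x^2 - 4) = x*(x + 2)*(x - 2)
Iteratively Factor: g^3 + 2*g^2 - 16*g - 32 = (g - 4)*(g^2 + 6*g + 8) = (g - 4)*(g + 4)*(g + 2)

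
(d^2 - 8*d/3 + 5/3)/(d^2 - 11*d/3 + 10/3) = (d - 1)/(d - 2)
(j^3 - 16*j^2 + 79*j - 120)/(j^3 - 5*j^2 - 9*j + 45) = (j - 8)/(j + 3)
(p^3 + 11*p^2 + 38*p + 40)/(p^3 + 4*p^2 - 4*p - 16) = (p + 5)/(p - 2)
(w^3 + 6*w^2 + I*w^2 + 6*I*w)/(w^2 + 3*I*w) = (w^2 + w*(6 + I) + 6*I)/(w + 3*I)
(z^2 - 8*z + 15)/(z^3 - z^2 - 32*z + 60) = (z - 3)/(z^2 + 4*z - 12)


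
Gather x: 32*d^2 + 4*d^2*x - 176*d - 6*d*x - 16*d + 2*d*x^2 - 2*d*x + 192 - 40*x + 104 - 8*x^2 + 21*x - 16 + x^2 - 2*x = 32*d^2 - 192*d + x^2*(2*d - 7) + x*(4*d^2 - 8*d - 21) + 280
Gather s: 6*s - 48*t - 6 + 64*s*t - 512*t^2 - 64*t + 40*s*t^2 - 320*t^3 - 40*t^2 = s*(40*t^2 + 64*t + 6) - 320*t^3 - 552*t^2 - 112*t - 6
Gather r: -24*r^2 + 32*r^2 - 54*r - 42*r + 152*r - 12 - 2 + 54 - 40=8*r^2 + 56*r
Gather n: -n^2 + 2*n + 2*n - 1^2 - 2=-n^2 + 4*n - 3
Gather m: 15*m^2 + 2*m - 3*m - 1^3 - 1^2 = 15*m^2 - m - 2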